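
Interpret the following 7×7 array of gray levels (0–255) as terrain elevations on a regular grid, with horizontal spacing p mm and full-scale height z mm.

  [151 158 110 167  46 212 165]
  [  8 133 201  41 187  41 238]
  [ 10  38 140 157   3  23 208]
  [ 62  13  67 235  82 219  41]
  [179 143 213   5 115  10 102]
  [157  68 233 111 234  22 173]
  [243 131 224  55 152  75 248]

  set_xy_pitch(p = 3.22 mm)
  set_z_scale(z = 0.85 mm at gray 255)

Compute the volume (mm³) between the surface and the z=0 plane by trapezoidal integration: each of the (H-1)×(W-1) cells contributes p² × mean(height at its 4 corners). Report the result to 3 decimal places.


144.803

height_mm = gray/255 × 0.85; cell vol = 3.22² × mean(4 corners)
unit = 3.22² × 0.85 / (4×255) = 0.00864033 mm³ per gray-sum
row 0: Σ corner-gray over 6 cells = 3154  → 27.2516
row 1: Σ corner-gray over 6 cells = 2392  → 20.6677
row 2: Σ corner-gray over 6 cells = 2275  → 19.6568
row 3: Σ corner-gray over 6 cells = 2588  → 22.3612
row 4: Σ corner-gray over 6 cells = 2919  → 25.2211
row 5: Σ corner-gray over 6 cells = 3431  → 29.6450
Σ rows: total corner-gray = 16759  → 144.8033 mm³


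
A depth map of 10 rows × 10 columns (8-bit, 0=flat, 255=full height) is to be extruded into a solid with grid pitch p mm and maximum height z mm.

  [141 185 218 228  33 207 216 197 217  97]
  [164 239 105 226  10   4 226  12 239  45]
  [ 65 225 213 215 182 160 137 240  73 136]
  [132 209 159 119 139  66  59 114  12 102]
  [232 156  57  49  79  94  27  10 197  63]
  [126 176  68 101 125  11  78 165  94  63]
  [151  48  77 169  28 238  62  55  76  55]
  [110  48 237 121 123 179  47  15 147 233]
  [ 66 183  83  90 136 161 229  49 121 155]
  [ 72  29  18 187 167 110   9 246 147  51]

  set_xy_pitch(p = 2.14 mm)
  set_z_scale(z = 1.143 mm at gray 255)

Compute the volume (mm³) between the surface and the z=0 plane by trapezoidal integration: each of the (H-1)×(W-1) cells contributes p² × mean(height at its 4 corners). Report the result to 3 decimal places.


height_mm = gray/255 × 1.143; cell vol = 2.14² × mean(4 corners)
unit = 2.14² × 1.143 / (4×255) = 0.00513185 mm³ per gray-sum
row 0: Σ corner-gray over 9 cells = 5571  → 28.5895
row 1: Σ corner-gray over 9 cells = 5422  → 27.8249
row 2: Σ corner-gray over 9 cells = 5079  → 26.0646
row 3: Σ corner-gray over 9 cells = 3621  → 18.5824
row 4: Σ corner-gray over 9 cells = 3458  → 17.7459
row 5: Σ corner-gray over 9 cells = 3537  → 18.1513
row 6: Σ corner-gray over 9 cells = 3889  → 19.9577
row 7: Σ corner-gray over 9 cells = 4502  → 23.1036
row 8: Σ corner-gray over 9 cells = 4274  → 21.9335
Σ rows: total corner-gray = 39353  → 201.9535 mm³

201.954


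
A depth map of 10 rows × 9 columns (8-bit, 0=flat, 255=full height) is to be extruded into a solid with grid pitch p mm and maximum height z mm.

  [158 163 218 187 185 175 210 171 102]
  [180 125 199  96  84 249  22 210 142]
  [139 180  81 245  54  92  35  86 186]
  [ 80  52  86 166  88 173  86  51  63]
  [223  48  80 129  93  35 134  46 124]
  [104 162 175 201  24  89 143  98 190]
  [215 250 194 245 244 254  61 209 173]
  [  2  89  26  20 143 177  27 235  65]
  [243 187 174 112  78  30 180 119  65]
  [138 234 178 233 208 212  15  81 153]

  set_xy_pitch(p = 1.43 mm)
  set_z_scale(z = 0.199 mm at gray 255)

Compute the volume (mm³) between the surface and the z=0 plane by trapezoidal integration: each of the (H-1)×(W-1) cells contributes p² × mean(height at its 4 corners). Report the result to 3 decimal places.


15.066

height_mm = gray/255 × 0.199; cell vol = 1.43² × mean(4 corners)
unit = 1.43² × 0.199 / (4×255) = 0.000398956 mm³ per gray-sum
row 0: Σ corner-gray over 8 cells = 5170  → 2.0626
row 1: Σ corner-gray over 8 cells = 4163  → 1.6609
row 2: Σ corner-gray over 8 cells = 3418  → 1.3636
row 3: Σ corner-gray over 8 cells = 3024  → 1.2064
row 4: Σ corner-gray over 8 cells = 3555  → 1.4183
row 5: Σ corner-gray over 8 cells = 5380  → 2.1464
row 6: Σ corner-gray over 8 cells = 4803  → 1.9162
row 7: Σ corner-gray over 8 cells = 3569  → 1.4239
row 8: Σ corner-gray over 8 cells = 4681  → 1.8675
Σ rows: total corner-gray = 37763  → 15.0658 mm³


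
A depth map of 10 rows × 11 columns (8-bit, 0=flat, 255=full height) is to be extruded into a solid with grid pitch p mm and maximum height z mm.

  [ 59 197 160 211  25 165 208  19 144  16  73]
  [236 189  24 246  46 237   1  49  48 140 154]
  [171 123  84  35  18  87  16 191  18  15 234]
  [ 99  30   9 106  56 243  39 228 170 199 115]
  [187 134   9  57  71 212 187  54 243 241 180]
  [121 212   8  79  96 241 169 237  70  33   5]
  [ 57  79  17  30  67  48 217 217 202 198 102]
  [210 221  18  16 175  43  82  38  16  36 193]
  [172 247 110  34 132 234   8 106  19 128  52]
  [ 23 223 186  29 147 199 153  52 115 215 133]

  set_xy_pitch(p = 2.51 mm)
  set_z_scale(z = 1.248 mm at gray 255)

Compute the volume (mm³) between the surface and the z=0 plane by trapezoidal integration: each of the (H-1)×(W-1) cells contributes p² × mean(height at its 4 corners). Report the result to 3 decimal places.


314.069

height_mm = gray/255 × 1.248; cell vol = 2.51² × mean(4 corners)
unit = 2.51² × 1.248 / (4×255) = 0.00770836 mm³ per gray-sum
row 0: Σ corner-gray over 10 cells = 4772  → 36.7843
row 1: Σ corner-gray over 10 cells = 3929  → 30.2861
row 2: Σ corner-gray over 10 cells = 3953  → 30.4711
row 3: Σ corner-gray over 10 cells = 5157  → 39.7520
row 4: Σ corner-gray over 10 cells = 5199  → 40.0758
row 5: Σ corner-gray over 10 cells = 4725  → 36.4220
row 6: Σ corner-gray over 10 cells = 4002  → 30.8488
row 7: Σ corner-gray over 10 cells = 3953  → 30.4711
row 8: Σ corner-gray over 10 cells = 5054  → 38.9580
Σ rows: total corner-gray = 40744  → 314.0693 mm³


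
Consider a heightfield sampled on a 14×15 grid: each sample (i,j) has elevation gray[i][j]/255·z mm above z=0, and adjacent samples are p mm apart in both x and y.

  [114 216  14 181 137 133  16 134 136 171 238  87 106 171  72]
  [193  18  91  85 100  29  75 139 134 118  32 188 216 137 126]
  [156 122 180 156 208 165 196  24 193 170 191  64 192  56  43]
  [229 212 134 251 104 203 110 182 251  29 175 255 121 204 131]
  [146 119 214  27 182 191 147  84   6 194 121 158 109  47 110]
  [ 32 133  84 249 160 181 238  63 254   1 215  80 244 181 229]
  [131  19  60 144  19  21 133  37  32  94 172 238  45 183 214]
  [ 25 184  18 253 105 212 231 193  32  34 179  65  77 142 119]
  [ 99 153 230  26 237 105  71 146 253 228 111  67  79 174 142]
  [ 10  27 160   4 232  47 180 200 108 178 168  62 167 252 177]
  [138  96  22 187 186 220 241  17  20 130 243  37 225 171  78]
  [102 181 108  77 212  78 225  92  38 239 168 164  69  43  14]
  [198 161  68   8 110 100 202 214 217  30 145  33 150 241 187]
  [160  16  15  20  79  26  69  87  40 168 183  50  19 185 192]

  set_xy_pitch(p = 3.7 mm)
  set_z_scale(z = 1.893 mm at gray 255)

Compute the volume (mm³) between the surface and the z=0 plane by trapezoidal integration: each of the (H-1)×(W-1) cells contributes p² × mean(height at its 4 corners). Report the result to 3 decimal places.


2433.434

height_mm = gray/255 × 1.893; cell vol = 3.7² × mean(4 corners)
unit = 3.7² × 1.893 / (4×255) = 0.025407 mm³ per gray-sum
row 0: Σ corner-gray over 14 cells = 6709  → 170.4558
row 1: Σ corner-gray over 14 cells = 7076  → 179.7801
row 2: Σ corner-gray over 14 cells = 8855  → 224.9792
row 3: Σ corner-gray over 14 cells = 8276  → 210.2686
row 4: Σ corner-gray over 14 cells = 7881  → 200.2328
row 5: Σ corner-gray over 14 cells = 7166  → 182.0668
row 6: Σ corner-gray over 14 cells = 6333  → 160.9027
row 7: Σ corner-gray over 14 cells = 7595  → 192.9664
row 8: Σ corner-gray over 14 cells = 7758  → 197.1077
row 9: Σ corner-gray over 14 cells = 7563  → 192.1534
row 10: Σ corner-gray over 14 cells = 7310  → 185.7254
row 11: Σ corner-gray over 14 cells = 7247  → 184.1247
row 12: Σ corner-gray over 14 cells = 6009  → 152.6708
Σ rows: total corner-gray = 95778  → 2433.4345 mm³


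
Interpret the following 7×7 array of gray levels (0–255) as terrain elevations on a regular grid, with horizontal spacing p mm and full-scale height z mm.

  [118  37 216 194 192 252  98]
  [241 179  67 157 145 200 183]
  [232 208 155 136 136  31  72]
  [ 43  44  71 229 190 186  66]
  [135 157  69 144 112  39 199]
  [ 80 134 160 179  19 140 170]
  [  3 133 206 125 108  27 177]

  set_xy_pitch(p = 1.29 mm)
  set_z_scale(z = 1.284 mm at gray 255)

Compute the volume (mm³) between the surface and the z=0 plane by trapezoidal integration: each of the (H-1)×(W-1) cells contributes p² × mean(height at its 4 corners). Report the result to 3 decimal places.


height_mm = gray/255 × 1.284; cell vol = 1.29² × mean(4 corners)
unit = 1.29² × 1.284 / (4×255) = 0.00209481 mm³ per gray-sum
row 0: Σ corner-gray over 6 cells = 3918  → 8.2075
row 1: Σ corner-gray over 6 cells = 3556  → 7.4491
row 2: Σ corner-gray over 6 cells = 3185  → 6.6720
row 3: Σ corner-gray over 6 cells = 2925  → 6.1273
row 4: Σ corner-gray over 6 cells = 2890  → 6.0540
row 5: Σ corner-gray over 6 cells = 2892  → 6.0582
Σ rows: total corner-gray = 19366  → 40.5681 mm³

40.568


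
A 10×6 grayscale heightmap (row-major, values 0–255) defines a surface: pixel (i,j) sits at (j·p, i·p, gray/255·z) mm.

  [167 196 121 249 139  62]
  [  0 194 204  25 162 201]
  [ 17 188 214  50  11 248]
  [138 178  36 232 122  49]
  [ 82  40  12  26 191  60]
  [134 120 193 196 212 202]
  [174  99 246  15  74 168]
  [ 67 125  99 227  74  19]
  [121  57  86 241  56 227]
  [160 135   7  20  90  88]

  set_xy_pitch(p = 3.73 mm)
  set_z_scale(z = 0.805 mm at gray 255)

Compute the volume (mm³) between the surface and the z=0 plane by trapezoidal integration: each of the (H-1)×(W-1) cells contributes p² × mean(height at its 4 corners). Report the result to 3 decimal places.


244.037

height_mm = gray/255 × 0.805; cell vol = 3.73² × mean(4 corners)
unit = 3.73² × 0.805 / (4×255) = 0.0109803 mm³ per gray-sum
row 0: Σ corner-gray over 5 cells = 3010  → 33.0506
row 1: Σ corner-gray over 5 cells = 2562  → 28.1315
row 2: Σ corner-gray over 5 cells = 2514  → 27.6044
row 3: Σ corner-gray over 5 cells = 2003  → 21.9935
row 4: Σ corner-gray over 5 cells = 2458  → 26.9895
row 5: Σ corner-gray over 5 cells = 2988  → 32.8091
row 6: Σ corner-gray over 5 cells = 2346  → 25.7597
row 7: Σ corner-gray over 5 cells = 2364  → 25.9574
row 8: Σ corner-gray over 5 cells = 1980  → 21.7410
Σ rows: total corner-gray = 22225  → 244.0367 mm³


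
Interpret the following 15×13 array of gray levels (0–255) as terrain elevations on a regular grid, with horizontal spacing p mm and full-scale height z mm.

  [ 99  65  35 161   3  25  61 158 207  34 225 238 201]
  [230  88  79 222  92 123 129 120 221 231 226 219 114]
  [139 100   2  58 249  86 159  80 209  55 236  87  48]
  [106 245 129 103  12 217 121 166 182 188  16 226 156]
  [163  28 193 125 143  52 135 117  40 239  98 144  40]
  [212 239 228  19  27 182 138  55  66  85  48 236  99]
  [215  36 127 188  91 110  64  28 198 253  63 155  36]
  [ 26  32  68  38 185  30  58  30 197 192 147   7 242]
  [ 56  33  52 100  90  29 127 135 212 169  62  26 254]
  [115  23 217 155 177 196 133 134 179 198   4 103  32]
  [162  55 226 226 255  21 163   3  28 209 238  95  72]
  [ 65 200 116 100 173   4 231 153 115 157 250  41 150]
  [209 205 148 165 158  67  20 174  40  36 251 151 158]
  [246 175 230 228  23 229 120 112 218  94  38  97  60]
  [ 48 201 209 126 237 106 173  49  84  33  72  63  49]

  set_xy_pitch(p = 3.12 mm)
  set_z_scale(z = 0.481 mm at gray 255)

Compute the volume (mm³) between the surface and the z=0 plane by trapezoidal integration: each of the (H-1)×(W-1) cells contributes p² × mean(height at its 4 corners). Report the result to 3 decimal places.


390.853

height_mm = gray/255 × 0.481; cell vol = 3.12² × mean(4 corners)
unit = 3.12² × 0.481 / (4×255) = 0.00459044 mm³ per gray-sum
row 0: Σ corner-gray over 12 cells = 6568  → 30.1500
row 1: Σ corner-gray over 12 cells = 6673  → 30.6320
row 2: Σ corner-gray over 12 cells = 6301  → 28.9243
row 3: Σ corner-gray over 12 cells = 6303  → 28.9335
row 4: Σ corner-gray over 12 cells = 5788  → 26.5695
row 5: Σ corner-gray over 12 cells = 5834  → 26.7806
row 6: Σ corner-gray over 12 cells = 5113  → 23.4709
row 7: Σ corner-gray over 12 cells = 4616  → 21.1895
row 8: Σ corner-gray over 12 cells = 5565  → 25.5458
row 9: Σ corner-gray over 12 cells = 6457  → 29.6405
row 10: Σ corner-gray over 12 cells = 6567  → 30.1454
row 11: Σ corner-gray over 12 cells = 6492  → 29.8011
row 12: Σ corner-gray over 12 cells = 6631  → 30.4392
row 13: Σ corner-gray over 12 cells = 6237  → 28.6306
Σ rows: total corner-gray = 85145  → 390.8528 mm³


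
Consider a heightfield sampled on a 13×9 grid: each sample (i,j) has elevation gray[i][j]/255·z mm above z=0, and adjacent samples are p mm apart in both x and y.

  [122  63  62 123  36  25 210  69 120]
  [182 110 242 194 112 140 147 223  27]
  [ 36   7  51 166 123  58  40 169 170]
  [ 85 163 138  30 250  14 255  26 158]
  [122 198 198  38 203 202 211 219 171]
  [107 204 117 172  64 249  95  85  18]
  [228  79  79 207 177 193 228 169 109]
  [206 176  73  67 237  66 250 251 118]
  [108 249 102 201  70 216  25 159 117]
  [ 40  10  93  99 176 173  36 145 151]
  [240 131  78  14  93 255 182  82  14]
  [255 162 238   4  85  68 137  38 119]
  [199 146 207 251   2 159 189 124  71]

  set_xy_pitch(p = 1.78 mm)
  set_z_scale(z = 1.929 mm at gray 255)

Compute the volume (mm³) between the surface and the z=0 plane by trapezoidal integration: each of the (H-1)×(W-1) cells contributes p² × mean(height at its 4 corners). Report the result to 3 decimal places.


307.689

height_mm = gray/255 × 1.929; cell vol = 1.78² × mean(4 corners)
unit = 1.78² × 1.929 / (4×255) = 0.005992 mm³ per gray-sum
row 0: Σ corner-gray over 8 cells = 3963  → 23.7463
row 1: Σ corner-gray over 8 cells = 3979  → 23.8422
row 2: Σ corner-gray over 8 cells = 3429  → 20.5466
row 3: Σ corner-gray over 8 cells = 4826  → 28.9174
row 4: Σ corner-gray over 8 cells = 4928  → 29.5286
row 5: Σ corner-gray over 8 cells = 4698  → 28.1504
row 6: Σ corner-gray over 8 cells = 5165  → 30.9487
row 7: Σ corner-gray over 8 cells = 4833  → 28.9594
row 8: Σ corner-gray over 8 cells = 3924  → 23.5126
row 9: Σ corner-gray over 8 cells = 3579  → 21.4454
row 10: Σ corner-gray over 8 cells = 3762  → 22.5419
row 11: Σ corner-gray over 8 cells = 4264  → 25.5499
Σ rows: total corner-gray = 51350  → 307.6894 mm³


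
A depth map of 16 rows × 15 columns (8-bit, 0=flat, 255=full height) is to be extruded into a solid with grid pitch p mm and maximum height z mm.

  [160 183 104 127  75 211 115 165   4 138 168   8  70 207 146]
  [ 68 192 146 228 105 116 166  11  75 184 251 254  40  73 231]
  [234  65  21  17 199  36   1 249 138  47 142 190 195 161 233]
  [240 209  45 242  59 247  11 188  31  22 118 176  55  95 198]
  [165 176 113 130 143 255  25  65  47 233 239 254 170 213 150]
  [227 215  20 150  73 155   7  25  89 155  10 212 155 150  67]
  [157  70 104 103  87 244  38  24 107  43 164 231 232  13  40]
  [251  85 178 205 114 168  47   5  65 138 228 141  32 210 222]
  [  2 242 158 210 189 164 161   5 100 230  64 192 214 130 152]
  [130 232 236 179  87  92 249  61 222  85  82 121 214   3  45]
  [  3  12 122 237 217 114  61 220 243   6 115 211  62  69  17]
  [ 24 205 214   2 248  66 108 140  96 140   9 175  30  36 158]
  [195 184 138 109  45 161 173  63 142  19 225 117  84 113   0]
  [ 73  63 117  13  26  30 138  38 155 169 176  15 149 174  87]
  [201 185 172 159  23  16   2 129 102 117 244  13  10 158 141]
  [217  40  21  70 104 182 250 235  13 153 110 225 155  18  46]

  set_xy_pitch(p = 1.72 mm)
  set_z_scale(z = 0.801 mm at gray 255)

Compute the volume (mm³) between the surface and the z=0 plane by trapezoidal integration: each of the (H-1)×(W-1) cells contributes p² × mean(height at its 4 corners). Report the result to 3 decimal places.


height_mm = gray/255 × 0.801; cell vol = 1.72² × mean(4 corners)
unit = 1.72² × 0.801 / (4×255) = 0.00232321 mm³ per gray-sum
row 0: Σ corner-gray over 14 cells = 7437  → 17.2777
row 1: Σ corner-gray over 14 cells = 7370  → 17.1221
row 2: Σ corner-gray over 14 cells = 6823  → 15.8513
row 3: Σ corner-gray over 14 cells = 7875  → 18.2953
row 4: Σ corner-gray over 14 cells = 7567  → 17.5798
row 5: Σ corner-gray over 14 cells = 6243  → 14.5038
row 6: Σ corner-gray over 14 cells = 6822  → 15.8490
row 7: Σ corner-gray over 14 cells = 7977  → 18.5323
row 8: Σ corner-gray over 14 cells = 8173  → 18.9876
row 9: Σ corner-gray over 14 cells = 7299  → 16.9571
row 10: Σ corner-gray over 14 cells = 6518  → 15.1427
row 11: Σ corner-gray over 14 cells = 6461  → 15.0103
row 12: Σ corner-gray over 14 cells = 6027  → 14.0020
row 13: Σ corner-gray over 14 cells = 5688  → 13.2144
row 14: Σ corner-gray over 14 cells = 6417  → 14.9081
Σ rows: total corner-gray = 104697  → 243.2335 mm³

243.234


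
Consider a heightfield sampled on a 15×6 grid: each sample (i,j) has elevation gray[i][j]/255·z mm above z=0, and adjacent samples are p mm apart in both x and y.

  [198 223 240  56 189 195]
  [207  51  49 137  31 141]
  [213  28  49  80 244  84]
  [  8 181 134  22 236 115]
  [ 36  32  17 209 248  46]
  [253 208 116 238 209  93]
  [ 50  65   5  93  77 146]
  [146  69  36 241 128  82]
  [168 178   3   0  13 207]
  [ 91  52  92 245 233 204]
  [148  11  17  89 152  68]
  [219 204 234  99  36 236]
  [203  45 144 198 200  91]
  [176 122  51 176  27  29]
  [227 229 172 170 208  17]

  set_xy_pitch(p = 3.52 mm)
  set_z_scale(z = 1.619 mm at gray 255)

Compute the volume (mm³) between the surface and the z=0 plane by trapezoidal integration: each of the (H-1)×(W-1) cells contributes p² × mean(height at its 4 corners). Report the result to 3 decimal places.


height_mm = gray/255 × 1.619; cell vol = 3.52² × mean(4 corners)
unit = 3.52² × 1.619 / (4×255) = 0.0196667 mm³ per gray-sum
row 0: Σ corner-gray over 5 cells = 2693  → 52.9625
row 1: Σ corner-gray over 5 cells = 1983  → 38.9991
row 2: Σ corner-gray over 5 cells = 2368  → 46.5708
row 3: Σ corner-gray over 5 cells = 2363  → 46.4725
row 4: Σ corner-gray over 5 cells = 2982  → 58.6462
row 5: Σ corner-gray over 5 cells = 2564  → 50.4255
row 6: Σ corner-gray over 5 cells = 1852  → 36.4228
row 7: Σ corner-gray over 5 cells = 1939  → 38.1338
row 8: Σ corner-gray over 5 cells = 2302  → 45.2728
row 9: Σ corner-gray over 5 cells = 2293  → 45.0958
row 10: Σ corner-gray over 5 cells = 2355  → 46.3151
row 11: Σ corner-gray over 5 cells = 3069  → 60.3572
row 12: Σ corner-gray over 5 cells = 2425  → 47.6918
row 13: Σ corner-gray over 5 cells = 2759  → 54.2605
Σ rows: total corner-gray = 33947  → 667.6263 mm³

667.626


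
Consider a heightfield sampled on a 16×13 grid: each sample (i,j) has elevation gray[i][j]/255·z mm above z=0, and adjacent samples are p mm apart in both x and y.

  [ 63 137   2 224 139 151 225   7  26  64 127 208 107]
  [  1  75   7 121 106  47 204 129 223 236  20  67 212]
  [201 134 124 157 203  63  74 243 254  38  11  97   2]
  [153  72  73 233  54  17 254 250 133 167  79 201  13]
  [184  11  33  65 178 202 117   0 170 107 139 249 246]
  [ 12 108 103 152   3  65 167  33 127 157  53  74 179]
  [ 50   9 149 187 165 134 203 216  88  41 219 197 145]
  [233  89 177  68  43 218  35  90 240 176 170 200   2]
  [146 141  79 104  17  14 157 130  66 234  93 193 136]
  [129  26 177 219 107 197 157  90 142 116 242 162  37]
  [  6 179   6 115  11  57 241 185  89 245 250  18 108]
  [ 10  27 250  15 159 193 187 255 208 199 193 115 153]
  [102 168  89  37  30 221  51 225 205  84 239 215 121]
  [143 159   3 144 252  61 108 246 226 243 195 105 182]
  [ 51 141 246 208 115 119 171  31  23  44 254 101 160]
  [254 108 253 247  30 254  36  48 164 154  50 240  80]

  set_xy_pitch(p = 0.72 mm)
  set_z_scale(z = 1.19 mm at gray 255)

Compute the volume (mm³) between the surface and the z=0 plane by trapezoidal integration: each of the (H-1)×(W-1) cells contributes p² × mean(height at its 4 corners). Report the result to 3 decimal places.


height_mm = gray/255 × 1.19; cell vol = 0.72² × mean(4 corners)
unit = 0.72² × 1.19 / (4×255) = 0.0006048 mm³ per gray-sum
row 0: Σ corner-gray over 12 cells = 5473  → 3.3101
row 1: Σ corner-gray over 12 cells = 5682  → 3.4365
row 2: Σ corner-gray over 12 cells = 6231  → 3.7685
row 3: Σ corner-gray over 12 cells = 6204  → 3.7522
row 4: Σ corner-gray over 12 cells = 5247  → 3.1734
row 5: Σ corner-gray over 12 cells = 5686  → 3.4389
row 6: Σ corner-gray over 12 cells = 6658  → 4.0268
row 7: Σ corner-gray over 12 cells = 5985  → 3.6197
row 8: Σ corner-gray over 12 cells = 6174  → 3.7340
row 9: Σ corner-gray over 12 cells = 6342  → 3.8356
row 10: Σ corner-gray over 12 cells = 6671  → 4.0346
row 11: Σ corner-gray over 12 cells = 7116  → 4.3038
row 12: Σ corner-gray over 12 cells = 7160  → 4.3304
row 13: Σ corner-gray over 12 cells = 6926  → 4.1888
row 14: Σ corner-gray over 12 cells = 6619  → 4.0032
Σ rows: total corner-gray = 94174  → 56.9564 mm³

56.956


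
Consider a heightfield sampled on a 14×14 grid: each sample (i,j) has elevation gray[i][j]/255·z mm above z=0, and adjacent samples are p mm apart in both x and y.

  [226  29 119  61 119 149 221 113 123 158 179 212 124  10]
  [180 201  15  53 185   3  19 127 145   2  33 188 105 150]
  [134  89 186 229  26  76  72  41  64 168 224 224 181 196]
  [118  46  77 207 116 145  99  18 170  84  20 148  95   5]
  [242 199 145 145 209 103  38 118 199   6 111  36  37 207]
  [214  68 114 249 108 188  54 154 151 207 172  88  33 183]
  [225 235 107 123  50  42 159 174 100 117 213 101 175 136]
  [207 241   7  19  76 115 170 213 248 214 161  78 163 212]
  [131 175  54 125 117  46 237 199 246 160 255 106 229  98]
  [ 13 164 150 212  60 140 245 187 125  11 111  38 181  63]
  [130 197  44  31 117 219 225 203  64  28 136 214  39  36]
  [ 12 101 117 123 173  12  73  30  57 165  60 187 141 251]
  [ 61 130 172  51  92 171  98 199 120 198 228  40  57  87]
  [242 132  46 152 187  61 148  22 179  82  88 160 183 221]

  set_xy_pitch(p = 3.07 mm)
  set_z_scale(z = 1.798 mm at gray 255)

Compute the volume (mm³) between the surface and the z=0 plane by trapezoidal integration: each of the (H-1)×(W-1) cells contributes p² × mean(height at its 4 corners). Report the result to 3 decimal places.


1418.328

height_mm = gray/255 × 1.798; cell vol = 3.07² × mean(4 corners)
unit = 3.07² × 1.798 / (4×255) = 0.0166137 mm³ per gray-sum
row 0: Σ corner-gray over 13 cells = 5932  → 98.5524
row 1: Σ corner-gray over 13 cells = 5972  → 99.2170
row 2: Σ corner-gray over 13 cells = 6063  → 100.7288
row 3: Σ corner-gray over 13 cells = 5714  → 94.9307
row 4: Σ corner-gray over 13 cells = 6710  → 111.4779
row 5: Σ corner-gray over 13 cells = 7122  → 118.3227
row 6: Σ corner-gray over 13 cells = 7382  → 122.6423
row 7: Σ corner-gray over 13 cells = 7956  → 132.1786
row 8: Σ corner-gray over 13 cells = 7451  → 123.7887
row 9: Σ corner-gray over 13 cells = 6524  → 108.3878
row 10: Σ corner-gray over 13 cells = 5941  → 98.7020
row 11: Σ corner-gray over 13 cells = 6001  → 99.6988
row 12: Σ corner-gray over 13 cells = 6603  → 109.7002
Σ rows: total corner-gray = 85371  → 1418.3279 mm³


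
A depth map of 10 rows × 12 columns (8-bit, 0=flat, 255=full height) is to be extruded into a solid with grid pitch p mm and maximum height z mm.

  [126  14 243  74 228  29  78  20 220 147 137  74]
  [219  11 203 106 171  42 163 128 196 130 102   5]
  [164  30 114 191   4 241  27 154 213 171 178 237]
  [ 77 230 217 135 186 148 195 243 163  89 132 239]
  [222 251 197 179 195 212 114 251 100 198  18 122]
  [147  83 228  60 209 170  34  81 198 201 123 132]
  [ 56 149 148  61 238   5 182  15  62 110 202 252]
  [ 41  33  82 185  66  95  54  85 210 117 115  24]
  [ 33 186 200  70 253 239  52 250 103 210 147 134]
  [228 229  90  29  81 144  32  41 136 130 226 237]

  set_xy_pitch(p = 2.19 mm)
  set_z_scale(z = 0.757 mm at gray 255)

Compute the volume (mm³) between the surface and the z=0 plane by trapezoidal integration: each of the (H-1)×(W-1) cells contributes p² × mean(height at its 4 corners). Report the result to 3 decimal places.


height_mm = gray/255 × 0.757; cell vol = 2.19² × mean(4 corners)
unit = 2.19² × 0.757 / (4×255) = 0.00355946 mm³ per gray-sum
row 0: Σ corner-gray over 11 cells = 5308  → 18.8936
row 1: Σ corner-gray over 11 cells = 5775  → 20.5559
row 2: Σ corner-gray over 11 cells = 6839  → 24.3431
row 3: Σ corner-gray over 11 cells = 7566  → 26.9309
row 4: Σ corner-gray over 11 cells = 6827  → 24.3004
row 5: Σ corner-gray over 11 cells = 5705  → 20.3067
row 6: Σ corner-gray over 11 cells = 4801  → 17.0890
row 7: Σ corner-gray over 11 cells = 5736  → 20.4171
row 8: Σ corner-gray over 11 cells = 6328  → 22.5243
Σ rows: total corner-gray = 54885  → 195.3609 mm³

195.361


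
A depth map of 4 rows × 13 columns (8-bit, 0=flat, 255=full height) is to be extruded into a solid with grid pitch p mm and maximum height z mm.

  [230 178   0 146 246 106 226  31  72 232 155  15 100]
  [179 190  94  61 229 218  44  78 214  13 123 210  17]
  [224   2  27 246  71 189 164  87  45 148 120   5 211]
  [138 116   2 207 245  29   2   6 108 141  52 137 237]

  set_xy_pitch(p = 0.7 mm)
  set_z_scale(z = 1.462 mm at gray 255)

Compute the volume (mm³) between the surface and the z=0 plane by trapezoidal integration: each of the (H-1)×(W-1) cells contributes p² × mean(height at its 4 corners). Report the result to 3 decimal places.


12.068

height_mm = gray/255 × 1.462; cell vol = 0.7² × mean(4 corners)
unit = 0.7² × 1.462 / (4×255) = 0.000702333 mm³ per gray-sum
row 0: Σ corner-gray over 12 cells = 6288  → 4.4163
row 1: Σ corner-gray over 12 cells = 5787  → 4.0644
row 2: Σ corner-gray over 12 cells = 5108  → 3.5875
Σ rows: total corner-gray = 17183  → 12.0682 mm³


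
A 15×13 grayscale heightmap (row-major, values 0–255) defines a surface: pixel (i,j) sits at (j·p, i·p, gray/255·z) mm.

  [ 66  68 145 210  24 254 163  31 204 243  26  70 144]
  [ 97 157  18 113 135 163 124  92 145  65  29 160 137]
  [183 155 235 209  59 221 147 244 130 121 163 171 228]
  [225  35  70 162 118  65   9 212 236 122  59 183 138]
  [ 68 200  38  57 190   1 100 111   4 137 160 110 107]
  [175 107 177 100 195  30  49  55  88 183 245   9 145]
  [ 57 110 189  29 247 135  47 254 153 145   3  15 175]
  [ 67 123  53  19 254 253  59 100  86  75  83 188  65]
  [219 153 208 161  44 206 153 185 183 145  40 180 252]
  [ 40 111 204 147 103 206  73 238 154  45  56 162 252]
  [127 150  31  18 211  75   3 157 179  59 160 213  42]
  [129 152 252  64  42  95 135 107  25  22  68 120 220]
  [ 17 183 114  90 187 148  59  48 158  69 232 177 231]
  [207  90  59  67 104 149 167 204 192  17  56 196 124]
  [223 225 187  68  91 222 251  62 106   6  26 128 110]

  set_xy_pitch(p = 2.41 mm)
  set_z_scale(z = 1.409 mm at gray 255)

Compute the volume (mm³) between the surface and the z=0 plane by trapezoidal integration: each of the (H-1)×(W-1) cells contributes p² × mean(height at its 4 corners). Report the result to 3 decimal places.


height_mm = gray/255 × 1.409; cell vol = 2.41² × mean(4 corners)
unit = 2.41² × 1.409 / (4×255) = 0.00802315 mm³ per gray-sum
row 0: Σ corner-gray over 12 cells = 5722  → 45.9085
row 1: Σ corner-gray over 12 cells = 6757  → 54.2124
row 2: Σ corner-gray over 12 cells = 7026  → 56.3707
row 3: Σ corner-gray over 12 cells = 5296  → 42.4906
row 4: Σ corner-gray over 12 cells = 5187  → 41.6161
row 5: Σ corner-gray over 12 cells = 5682  → 45.5875
row 6: Σ corner-gray over 12 cells = 5604  → 44.9617
row 7: Σ corner-gray over 12 cells = 6505  → 52.1906
row 8: Σ corner-gray over 12 cells = 7077  → 56.7798
row 9: Σ corner-gray over 12 cells = 5971  → 47.9062
row 10: Σ corner-gray over 12 cells = 5194  → 41.6722
row 11: Σ corner-gray over 12 cells = 5691  → 45.6597
row 12: Σ corner-gray over 12 cells = 6111  → 49.0295
row 13: Σ corner-gray over 12 cells = 6010  → 48.2191
Σ rows: total corner-gray = 83833  → 672.6047 mm³

672.605


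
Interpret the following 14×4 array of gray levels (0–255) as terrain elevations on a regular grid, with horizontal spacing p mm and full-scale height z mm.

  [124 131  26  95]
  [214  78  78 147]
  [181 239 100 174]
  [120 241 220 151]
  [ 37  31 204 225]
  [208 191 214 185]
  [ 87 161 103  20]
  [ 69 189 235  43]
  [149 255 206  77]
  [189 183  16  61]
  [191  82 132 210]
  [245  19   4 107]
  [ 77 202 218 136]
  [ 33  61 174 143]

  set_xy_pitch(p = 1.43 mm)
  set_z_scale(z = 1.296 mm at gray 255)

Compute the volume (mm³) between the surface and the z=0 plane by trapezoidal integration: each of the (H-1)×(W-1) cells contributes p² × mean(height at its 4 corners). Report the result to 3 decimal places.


57.652

height_mm = gray/255 × 1.296; cell vol = 1.43² × mean(4 corners)
unit = 1.43² × 1.296 / (4×255) = 0.00259823 mm³ per gray-sum
row 0: Σ corner-gray over 3 cells = 1206  → 3.1335
row 1: Σ corner-gray over 3 cells = 1706  → 4.4326
row 2: Σ corner-gray over 3 cells = 2226  → 5.7837
row 3: Σ corner-gray over 3 cells = 1925  → 5.0016
row 4: Σ corner-gray over 3 cells = 1935  → 5.0276
row 5: Σ corner-gray over 3 cells = 1838  → 4.7755
row 6: Σ corner-gray over 3 cells = 1595  → 4.1442
row 7: Σ corner-gray over 3 cells = 2108  → 5.4771
row 8: Σ corner-gray over 3 cells = 1796  → 4.6664
row 9: Σ corner-gray over 3 cells = 1477  → 3.8376
row 10: Σ corner-gray over 3 cells = 1227  → 3.1880
row 11: Σ corner-gray over 3 cells = 1451  → 3.7700
row 12: Σ corner-gray over 3 cells = 1699  → 4.4144
Σ rows: total corner-gray = 22189  → 57.6520 mm³


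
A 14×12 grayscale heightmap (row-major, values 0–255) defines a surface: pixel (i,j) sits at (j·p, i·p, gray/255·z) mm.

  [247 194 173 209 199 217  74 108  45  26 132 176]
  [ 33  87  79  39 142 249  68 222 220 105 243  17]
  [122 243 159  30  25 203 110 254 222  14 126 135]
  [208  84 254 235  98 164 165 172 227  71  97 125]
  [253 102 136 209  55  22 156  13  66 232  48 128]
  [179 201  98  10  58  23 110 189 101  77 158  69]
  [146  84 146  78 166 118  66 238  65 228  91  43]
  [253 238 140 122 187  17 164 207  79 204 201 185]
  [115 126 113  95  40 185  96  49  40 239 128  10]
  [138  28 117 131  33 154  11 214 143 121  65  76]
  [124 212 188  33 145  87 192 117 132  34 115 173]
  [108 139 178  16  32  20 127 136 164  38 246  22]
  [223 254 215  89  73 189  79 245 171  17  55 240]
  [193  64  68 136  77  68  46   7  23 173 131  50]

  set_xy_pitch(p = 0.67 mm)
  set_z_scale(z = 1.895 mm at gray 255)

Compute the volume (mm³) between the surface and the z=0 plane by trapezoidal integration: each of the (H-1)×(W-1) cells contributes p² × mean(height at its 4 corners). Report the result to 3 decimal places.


height_mm = gray/255 × 1.895; cell vol = 0.67² × mean(4 corners)
unit = 0.67² × 1.895 / (4×255) = 0.000833986 mm³ per gray-sum
row 0: Σ corner-gray over 11 cells = 6135  → 5.1165
row 1: Σ corner-gray over 11 cells = 5987  → 4.9931
row 2: Σ corner-gray over 11 cells = 6496  → 5.4176
row 3: Σ corner-gray over 11 cells = 5926  → 4.9422
row 4: Σ corner-gray over 11 cells = 4757  → 3.9673
row 5: Σ corner-gray over 11 cells = 5047  → 4.2091
row 6: Σ corner-gray over 11 cells = 6305  → 5.2583
row 7: Σ corner-gray over 11 cells = 5903  → 4.9230
row 8: Σ corner-gray over 11 cells = 4595  → 3.8322
row 9: Σ corner-gray over 11 cells = 5055  → 4.2158
row 10: Σ corner-gray over 11 cells = 5129  → 4.2775
row 11: Σ corner-gray over 11 cells = 5559  → 4.6361
row 12: Σ corner-gray over 11 cells = 5066  → 4.2250
Σ rows: total corner-gray = 71960  → 60.0136 mm³

60.014


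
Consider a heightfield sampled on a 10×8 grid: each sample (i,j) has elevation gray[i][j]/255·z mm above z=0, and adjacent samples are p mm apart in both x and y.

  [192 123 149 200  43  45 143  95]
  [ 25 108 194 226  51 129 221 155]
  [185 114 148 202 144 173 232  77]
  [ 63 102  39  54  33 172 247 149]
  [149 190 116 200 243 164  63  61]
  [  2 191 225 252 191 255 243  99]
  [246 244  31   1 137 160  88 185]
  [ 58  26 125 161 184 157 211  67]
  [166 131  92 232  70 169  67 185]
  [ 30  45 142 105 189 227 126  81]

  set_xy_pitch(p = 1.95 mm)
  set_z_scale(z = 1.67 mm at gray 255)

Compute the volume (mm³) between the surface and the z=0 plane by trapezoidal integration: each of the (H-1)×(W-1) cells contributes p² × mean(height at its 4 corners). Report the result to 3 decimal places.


height_mm = gray/255 × 1.67; cell vol = 1.95² × mean(4 corners)
unit = 1.95² × 1.67 / (4×255) = 0.00622566 mm³ per gray-sum
row 0: Σ corner-gray over 7 cells = 3731  → 23.2279
row 1: Σ corner-gray over 7 cells = 4326  → 26.9322
row 2: Σ corner-gray over 7 cells = 3794  → 23.6202
row 3: Σ corner-gray over 7 cells = 3668  → 22.8357
row 4: Σ corner-gray over 7 cells = 4977  → 30.9851
row 5: Σ corner-gray over 7 cells = 4568  → 28.4388
row 6: Σ corner-gray over 7 cells = 3606  → 22.4497
row 7: Σ corner-gray over 7 cells = 3726  → 23.1968
row 8: Σ corner-gray over 7 cells = 3652  → 22.7361
Σ rows: total corner-gray = 36048  → 224.4227 mm³

224.423


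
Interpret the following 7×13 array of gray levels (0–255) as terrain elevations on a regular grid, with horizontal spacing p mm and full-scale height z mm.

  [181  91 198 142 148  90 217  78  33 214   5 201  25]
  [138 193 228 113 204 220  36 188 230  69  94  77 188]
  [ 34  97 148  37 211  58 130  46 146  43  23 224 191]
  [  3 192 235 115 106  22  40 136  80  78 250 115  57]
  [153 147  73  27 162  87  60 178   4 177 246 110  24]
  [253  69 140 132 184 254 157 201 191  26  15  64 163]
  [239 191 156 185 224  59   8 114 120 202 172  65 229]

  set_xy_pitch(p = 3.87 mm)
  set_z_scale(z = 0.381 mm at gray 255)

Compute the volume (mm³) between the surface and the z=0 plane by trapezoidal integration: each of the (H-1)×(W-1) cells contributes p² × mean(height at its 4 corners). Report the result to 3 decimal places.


203.969

height_mm = gray/255 × 0.381; cell vol = 3.87² × mean(4 corners)
unit = 3.87² × 0.381 / (4×255) = 0.00559431 mm³ per gray-sum
row 0: Σ corner-gray over 12 cells = 6670  → 37.3141
row 1: Σ corner-gray over 12 cells = 6181  → 34.5784
row 2: Σ corner-gray over 12 cells = 5349  → 29.9240
row 3: Σ corner-gray over 12 cells = 5517  → 30.8638
row 4: Σ corner-gray over 12 cells = 6001  → 33.5715
row 5: Σ corner-gray over 12 cells = 6742  → 37.7169
Σ rows: total corner-gray = 36460  → 203.9686 mm³


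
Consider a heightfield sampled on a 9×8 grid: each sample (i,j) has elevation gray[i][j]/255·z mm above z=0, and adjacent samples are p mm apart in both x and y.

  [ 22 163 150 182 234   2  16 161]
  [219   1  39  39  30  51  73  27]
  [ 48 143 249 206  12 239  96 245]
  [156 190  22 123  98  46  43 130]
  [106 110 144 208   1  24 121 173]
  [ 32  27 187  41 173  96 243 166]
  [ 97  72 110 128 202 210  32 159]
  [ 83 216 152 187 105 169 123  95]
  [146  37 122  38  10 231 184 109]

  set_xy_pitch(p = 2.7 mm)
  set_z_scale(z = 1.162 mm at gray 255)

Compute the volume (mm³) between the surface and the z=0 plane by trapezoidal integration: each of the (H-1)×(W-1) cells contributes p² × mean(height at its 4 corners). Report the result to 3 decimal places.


214.033

height_mm = gray/255 × 1.162; cell vol = 2.7² × mean(4 corners)
unit = 2.7² × 1.162 / (4×255) = 0.00830488 mm³ per gray-sum
row 0: Σ corner-gray over 7 cells = 2389  → 19.8404
row 1: Σ corner-gray over 7 cells = 2895  → 24.0426
row 2: Σ corner-gray over 7 cells = 3513  → 29.1751
row 3: Σ corner-gray over 7 cells = 2825  → 23.4613
row 4: Σ corner-gray over 7 cells = 3227  → 26.7999
row 5: Σ corner-gray over 7 cells = 3496  → 29.0339
row 6: Σ corner-gray over 7 cells = 3846  → 31.9406
row 7: Σ corner-gray over 7 cells = 3581  → 29.7398
Σ rows: total corner-gray = 25772  → 214.0334 mm³


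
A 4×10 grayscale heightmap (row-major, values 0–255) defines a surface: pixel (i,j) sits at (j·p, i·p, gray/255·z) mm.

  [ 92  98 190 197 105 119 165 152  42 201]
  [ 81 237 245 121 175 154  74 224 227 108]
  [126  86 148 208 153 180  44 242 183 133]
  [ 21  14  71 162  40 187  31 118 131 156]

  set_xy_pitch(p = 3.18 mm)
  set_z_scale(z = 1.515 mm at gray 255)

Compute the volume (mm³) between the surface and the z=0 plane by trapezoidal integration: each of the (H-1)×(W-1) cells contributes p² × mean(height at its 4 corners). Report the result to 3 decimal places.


height_mm = gray/255 × 1.515; cell vol = 3.18² × mean(4 corners)
unit = 3.18² × 1.515 / (4×255) = 0.0150199 mm³ per gray-sum
row 0: Σ corner-gray over 9 cells = 5532  → 83.0900
row 1: Σ corner-gray over 9 cells = 5850  → 87.8663
row 2: Σ corner-gray over 9 cells = 4432  → 66.5681
Σ rows: total corner-gray = 15814  → 237.5245 mm³

237.525


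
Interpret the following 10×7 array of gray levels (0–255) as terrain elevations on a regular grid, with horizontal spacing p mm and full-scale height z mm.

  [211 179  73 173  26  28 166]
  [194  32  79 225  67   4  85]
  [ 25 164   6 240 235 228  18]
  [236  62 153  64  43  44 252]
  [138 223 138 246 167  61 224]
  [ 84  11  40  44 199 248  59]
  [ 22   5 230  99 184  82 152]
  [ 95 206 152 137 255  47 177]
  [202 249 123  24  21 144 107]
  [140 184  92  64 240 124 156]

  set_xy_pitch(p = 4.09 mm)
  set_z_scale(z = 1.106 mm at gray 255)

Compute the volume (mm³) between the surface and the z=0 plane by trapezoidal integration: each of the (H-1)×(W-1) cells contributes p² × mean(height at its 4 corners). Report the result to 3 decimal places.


height_mm = gray/255 × 1.106; cell vol = 4.09² × mean(4 corners)
unit = 4.09² × 1.106 / (4×255) = 0.0181385 mm³ per gray-sum
row 0: Σ corner-gray over 6 cells = 2428  → 44.0403
row 1: Σ corner-gray over 6 cells = 2882  → 52.2752
row 2: Σ corner-gray over 6 cells = 3009  → 54.5788
row 3: Σ corner-gray over 6 cells = 3252  → 58.9864
row 4: Σ corner-gray over 6 cells = 3259  → 59.1134
row 5: Σ corner-gray over 6 cells = 2601  → 47.1783
row 6: Σ corner-gray over 6 cells = 3240  → 58.7688
row 7: Σ corner-gray over 6 cells = 3297  → 59.8027
row 8: Σ corner-gray over 6 cells = 3135  → 56.8642
Σ rows: total corner-gray = 27103  → 491.6080 mm³

491.608


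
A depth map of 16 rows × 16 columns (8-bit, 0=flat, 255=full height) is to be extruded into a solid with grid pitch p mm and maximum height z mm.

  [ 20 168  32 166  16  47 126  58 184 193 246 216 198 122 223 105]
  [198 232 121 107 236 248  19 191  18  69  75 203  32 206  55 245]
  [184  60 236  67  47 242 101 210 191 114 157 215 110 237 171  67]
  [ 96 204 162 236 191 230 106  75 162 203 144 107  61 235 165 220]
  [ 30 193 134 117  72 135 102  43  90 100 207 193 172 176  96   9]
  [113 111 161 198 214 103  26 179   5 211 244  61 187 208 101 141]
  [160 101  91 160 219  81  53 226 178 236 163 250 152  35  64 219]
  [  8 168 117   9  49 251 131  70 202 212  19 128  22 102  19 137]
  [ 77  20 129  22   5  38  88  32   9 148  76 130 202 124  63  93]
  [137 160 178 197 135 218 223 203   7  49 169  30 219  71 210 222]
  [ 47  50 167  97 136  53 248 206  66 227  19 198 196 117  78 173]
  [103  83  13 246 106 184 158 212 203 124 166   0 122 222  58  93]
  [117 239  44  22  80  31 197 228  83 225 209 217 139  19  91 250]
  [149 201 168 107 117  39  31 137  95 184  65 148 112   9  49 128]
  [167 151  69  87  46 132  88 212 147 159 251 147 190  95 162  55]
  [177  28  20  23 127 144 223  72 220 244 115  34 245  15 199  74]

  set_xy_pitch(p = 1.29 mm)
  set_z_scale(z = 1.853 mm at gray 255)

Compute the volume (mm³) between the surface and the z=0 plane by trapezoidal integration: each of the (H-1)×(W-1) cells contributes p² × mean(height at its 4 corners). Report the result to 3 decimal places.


356.667

height_mm = gray/255 × 1.853; cell vol = 1.29² × mean(4 corners)
unit = 1.29² × 1.853 / (4×255) = 0.00302312 mm³ per gray-sum
row 0: Σ corner-gray over 15 cells = 8182  → 24.7351
row 1: Σ corner-gray over 15 cells = 8634  → 26.1016
row 2: Σ corner-gray over 15 cells = 9445  → 28.5533
row 3: Σ corner-gray over 15 cells = 8577  → 25.9293
row 4: Σ corner-gray over 15 cells = 7971  → 24.0972
row 5: Σ corner-gray over 15 cells = 8669  → 26.2074
row 6: Σ corner-gray over 15 cells = 7540  → 22.7943
row 7: Σ corner-gray over 15 cells = 5485  → 16.5818
row 8: Σ corner-gray over 15 cells = 6839  → 20.6751
row 9: Σ corner-gray over 15 cells = 8433  → 25.4939
row 10: Σ corner-gray over 15 cells = 7926  → 23.9612
row 11: Σ corner-gray over 15 cells = 8005  → 24.2000
row 12: Σ corner-gray over 15 cells = 7216  → 21.8148
row 13: Σ corner-gray over 15 cells = 7295  → 22.0536
row 14: Σ corner-gray over 15 cells = 7763  → 23.4684
Σ rows: total corner-gray = 117980  → 356.6671 mm³
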